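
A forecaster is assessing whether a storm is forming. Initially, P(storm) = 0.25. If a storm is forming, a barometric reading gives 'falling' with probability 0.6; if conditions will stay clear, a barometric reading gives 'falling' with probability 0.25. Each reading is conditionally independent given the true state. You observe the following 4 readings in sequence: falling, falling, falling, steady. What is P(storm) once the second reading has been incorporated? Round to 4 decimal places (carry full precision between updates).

0.6575

After 'falling': P(storm) = 0.6·0.2500 / (0.6·0.2500 + 0.25·0.7500) ≈ 0.4444
After 'falling': P(storm) = 0.6·0.4444 / (0.6·0.4444 + 0.25·0.5556) ≈ 0.6575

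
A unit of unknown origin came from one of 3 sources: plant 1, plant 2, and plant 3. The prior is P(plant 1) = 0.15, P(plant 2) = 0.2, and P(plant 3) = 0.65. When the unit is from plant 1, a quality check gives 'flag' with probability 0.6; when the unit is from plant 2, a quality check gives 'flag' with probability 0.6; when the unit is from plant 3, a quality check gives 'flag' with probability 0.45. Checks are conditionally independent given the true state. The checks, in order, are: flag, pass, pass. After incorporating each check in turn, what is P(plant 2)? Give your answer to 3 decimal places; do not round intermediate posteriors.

0.157

Each posterior becomes the prior for the next update.
After 'flag': normaliser = 0.6·0.1500 + 0.6·0.2000 + 0.45·0.6500; P(plant 1) ≈ 0.1791, P(plant 2) ≈ 0.2388, P(plant 3) ≈ 0.5821
After 'pass': normaliser = 0.4·0.1791 + 0.4·0.2388 + 0.55·0.5821; P(plant 1) ≈ 0.1470, P(plant 2) ≈ 0.1960, P(plant 3) ≈ 0.6570
After 'pass': normaliser = 0.4·0.1470 + 0.4·0.1960 + 0.55·0.6570; P(plant 1) ≈ 0.1180, P(plant 2) ≈ 0.1573, P(plant 3) ≈ 0.7248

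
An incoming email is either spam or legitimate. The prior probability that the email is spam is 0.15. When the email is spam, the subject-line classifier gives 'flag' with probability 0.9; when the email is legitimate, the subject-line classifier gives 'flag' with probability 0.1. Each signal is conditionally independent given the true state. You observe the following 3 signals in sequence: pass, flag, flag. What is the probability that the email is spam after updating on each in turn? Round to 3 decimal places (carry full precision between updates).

0.614

Each posterior becomes the prior for the next update.
After 'pass': P(spam) = 0.1·0.1500 / (0.1·0.1500 + 0.9·0.8500) ≈ 0.0192
After 'flag': P(spam) = 0.9·0.0192 / (0.9·0.0192 + 0.1·0.9808) ≈ 0.1500
After 'flag': P(spam) = 0.9·0.1500 / (0.9·0.1500 + 0.1·0.8500) ≈ 0.6136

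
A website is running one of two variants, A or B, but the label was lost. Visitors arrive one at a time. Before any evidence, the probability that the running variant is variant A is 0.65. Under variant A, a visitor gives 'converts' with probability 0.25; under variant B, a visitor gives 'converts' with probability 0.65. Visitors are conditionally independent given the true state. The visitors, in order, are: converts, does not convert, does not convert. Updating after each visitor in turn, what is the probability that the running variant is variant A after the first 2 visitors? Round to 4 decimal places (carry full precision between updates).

0.6048

After 'converts': P(A) = 0.25·0.6500 / (0.25·0.6500 + 0.65·0.3500) ≈ 0.4167
After 'does not convert': P(A) = 0.75·0.4167 / (0.75·0.4167 + 0.35·0.5833) ≈ 0.6048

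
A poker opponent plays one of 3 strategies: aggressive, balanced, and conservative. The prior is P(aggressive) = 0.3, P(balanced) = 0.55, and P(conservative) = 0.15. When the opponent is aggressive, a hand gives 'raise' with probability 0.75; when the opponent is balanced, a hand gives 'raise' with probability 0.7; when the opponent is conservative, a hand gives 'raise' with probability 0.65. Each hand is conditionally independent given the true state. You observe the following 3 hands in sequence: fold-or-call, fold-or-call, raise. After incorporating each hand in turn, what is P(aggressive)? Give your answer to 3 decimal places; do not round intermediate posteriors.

0.232

After 'fold-or-call': normaliser = 0.25·0.3000 + 0.3·0.5500 + 0.35·0.1500; P(aggressive) ≈ 0.2564, P(balanced) ≈ 0.5641, P(conservative) ≈ 0.1795
After 'fold-or-call': normaliser = 0.25·0.2564 + 0.3·0.5641 + 0.35·0.1795; P(aggressive) ≈ 0.2165, P(balanced) ≈ 0.5714, P(conservative) ≈ 0.2121
After 'raise': normaliser = 0.75·0.2165 + 0.7·0.5714 + 0.65·0.2121; P(aggressive) ≈ 0.2318, P(balanced) ≈ 0.5713, P(conservative) ≈ 0.1969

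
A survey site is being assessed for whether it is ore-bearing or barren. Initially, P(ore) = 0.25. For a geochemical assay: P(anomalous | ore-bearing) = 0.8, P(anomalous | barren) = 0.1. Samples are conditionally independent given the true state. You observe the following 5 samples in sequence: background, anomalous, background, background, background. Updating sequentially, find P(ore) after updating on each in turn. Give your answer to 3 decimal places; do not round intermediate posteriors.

After 'background': P(ore) = 0.2·0.2500 / (0.2·0.2500 + 0.9·0.7500) ≈ 0.0690
After 'anomalous': P(ore) = 0.8·0.0690 / (0.8·0.0690 + 0.1·0.9310) ≈ 0.3721
After 'background': P(ore) = 0.2·0.3721 / (0.2·0.3721 + 0.9·0.6279) ≈ 0.1164
After 'background': P(ore) = 0.2·0.1164 / (0.2·0.1164 + 0.9·0.8836) ≈ 0.0284
After 'background': P(ore) = 0.2·0.0284 / (0.2·0.0284 + 0.9·0.9716) ≈ 0.0065

0.006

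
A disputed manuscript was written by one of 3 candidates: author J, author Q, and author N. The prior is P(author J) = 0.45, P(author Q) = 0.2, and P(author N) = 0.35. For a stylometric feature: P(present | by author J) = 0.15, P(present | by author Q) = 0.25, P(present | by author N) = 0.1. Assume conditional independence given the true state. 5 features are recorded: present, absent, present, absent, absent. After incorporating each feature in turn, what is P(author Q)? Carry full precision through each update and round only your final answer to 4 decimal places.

0.3755

Each posterior becomes the prior for the next update.
After 'present': normaliser = 0.15·0.4500 + 0.25·0.2000 + 0.1·0.3500; P(author J) ≈ 0.4426, P(author Q) ≈ 0.3279, P(author N) ≈ 0.2295
After 'absent': normaliser = 0.85·0.4426 + 0.75·0.3279 + 0.9·0.2295; P(author J) ≈ 0.4540, P(author Q) ≈ 0.2967, P(author N) ≈ 0.2493
After 'present': normaliser = 0.15·0.4540 + 0.25·0.2967 + 0.1·0.2493; P(author J) ≈ 0.4073, P(author Q) ≈ 0.4437, P(author N) ≈ 0.1491
After 'absent': normaliser = 0.85·0.4073 + 0.75·0.4437 + 0.9·0.1491; P(author J) ≈ 0.4258, P(author Q) ≈ 0.4092, P(author N) ≈ 0.1650
After 'absent': normaliser = 0.85·0.4258 + 0.75·0.4092 + 0.9·0.1650; P(author J) ≈ 0.4428, P(author Q) ≈ 0.3755, P(author N) ≈ 0.1817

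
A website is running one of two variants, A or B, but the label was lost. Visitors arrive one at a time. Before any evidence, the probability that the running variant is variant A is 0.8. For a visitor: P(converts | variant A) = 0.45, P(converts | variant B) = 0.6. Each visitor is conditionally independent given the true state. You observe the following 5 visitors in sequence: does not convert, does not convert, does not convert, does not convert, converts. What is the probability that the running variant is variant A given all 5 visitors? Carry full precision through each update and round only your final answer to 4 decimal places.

0.9147

After 'does not convert': P(A) = 0.55·0.8000 / (0.55·0.8000 + 0.4·0.2000) ≈ 0.8462
After 'does not convert': P(A) = 0.55·0.8462 / (0.55·0.8462 + 0.4·0.1538) ≈ 0.8832
After 'does not convert': P(A) = 0.55·0.8832 / (0.55·0.8832 + 0.4·0.1168) ≈ 0.9123
After 'does not convert': P(A) = 0.55·0.9123 / (0.55·0.9123 + 0.4·0.0877) ≈ 0.9346
After 'converts': P(A) = 0.45·0.9346 / (0.45·0.9346 + 0.6·0.0654) ≈ 0.9147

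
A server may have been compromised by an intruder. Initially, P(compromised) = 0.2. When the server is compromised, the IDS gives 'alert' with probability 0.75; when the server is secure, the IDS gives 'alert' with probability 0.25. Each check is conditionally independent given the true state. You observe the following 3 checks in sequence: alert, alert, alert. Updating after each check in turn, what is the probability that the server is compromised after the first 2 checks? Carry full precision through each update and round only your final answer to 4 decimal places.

0.6923

After 'alert': P(compromised) = 0.75·0.2000 / (0.75·0.2000 + 0.25·0.8000) ≈ 0.4286
After 'alert': P(compromised) = 0.75·0.4286 / (0.75·0.4286 + 0.25·0.5714) ≈ 0.6923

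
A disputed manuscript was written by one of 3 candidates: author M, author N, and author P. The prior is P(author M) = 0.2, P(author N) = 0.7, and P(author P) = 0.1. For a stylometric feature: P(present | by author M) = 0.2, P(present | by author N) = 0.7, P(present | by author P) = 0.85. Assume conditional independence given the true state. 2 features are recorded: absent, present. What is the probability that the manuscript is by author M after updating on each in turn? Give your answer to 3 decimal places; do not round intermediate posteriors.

After 'absent': normaliser = 0.8·0.2000 + 0.3·0.7000 + 0.15·0.1000; P(author M) ≈ 0.4156, P(author N) ≈ 0.5455, P(author P) ≈ 0.0390
After 'present': normaliser = 0.2·0.4156 + 0.7·0.5455 + 0.85·0.0390; P(author M) ≈ 0.1669, P(author N) ≈ 0.7666, P(author P) ≈ 0.0665

0.167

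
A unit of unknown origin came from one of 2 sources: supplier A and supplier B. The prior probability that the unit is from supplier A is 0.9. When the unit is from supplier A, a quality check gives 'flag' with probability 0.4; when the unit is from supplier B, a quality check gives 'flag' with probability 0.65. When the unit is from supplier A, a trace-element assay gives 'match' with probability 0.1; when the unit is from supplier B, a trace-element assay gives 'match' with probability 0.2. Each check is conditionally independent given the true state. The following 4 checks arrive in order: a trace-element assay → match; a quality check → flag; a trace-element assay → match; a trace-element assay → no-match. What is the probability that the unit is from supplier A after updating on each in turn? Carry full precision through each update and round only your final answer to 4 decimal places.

Apply Bayes' rule sequentially, carrying P(supplier A) forward.
After a trace-element assay='match': P(supplier A) = 0.1·0.9000 / (0.1·0.9000 + 0.2·0.1000) ≈ 0.8182
After a quality check='flag': P(supplier A) = 0.4·0.8182 / (0.4·0.8182 + 0.65·0.1818) ≈ 0.7347
After a trace-element assay='match': P(supplier A) = 0.1·0.7347 / (0.1·0.7347 + 0.2·0.2653) ≈ 0.5806
After a trace-element assay='no-match': P(supplier A) = 0.9·0.5806 / (0.9·0.5806 + 0.8·0.4194) ≈ 0.6090

0.6090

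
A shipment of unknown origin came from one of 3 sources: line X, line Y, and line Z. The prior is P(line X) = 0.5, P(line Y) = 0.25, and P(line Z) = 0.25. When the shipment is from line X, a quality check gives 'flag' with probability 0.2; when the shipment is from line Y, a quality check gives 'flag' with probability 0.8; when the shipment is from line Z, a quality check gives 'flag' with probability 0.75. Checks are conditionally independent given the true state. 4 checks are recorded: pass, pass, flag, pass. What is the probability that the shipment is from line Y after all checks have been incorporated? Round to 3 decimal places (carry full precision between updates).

0.029

After 'pass': normaliser = 0.8·0.5000 + 0.2·0.2500 + 0.25·0.2500; P(line X) ≈ 0.7805, P(line Y) ≈ 0.0976, P(line Z) ≈ 0.1220
After 'pass': normaliser = 0.8·0.7805 + 0.2·0.0976 + 0.25·0.1220; P(line X) ≈ 0.9259, P(line Y) ≈ 0.0289, P(line Z) ≈ 0.0452
After 'flag': normaliser = 0.2·0.9259 + 0.8·0.0289 + 0.75·0.0452; P(line X) ≈ 0.7645, P(line Y) ≈ 0.0956, P(line Z) ≈ 0.1400
After 'pass': normaliser = 0.8·0.7645 + 0.2·0.0956 + 0.25·0.1400; P(line X) ≈ 0.9187, P(line Y) ≈ 0.0287, P(line Z) ≈ 0.0526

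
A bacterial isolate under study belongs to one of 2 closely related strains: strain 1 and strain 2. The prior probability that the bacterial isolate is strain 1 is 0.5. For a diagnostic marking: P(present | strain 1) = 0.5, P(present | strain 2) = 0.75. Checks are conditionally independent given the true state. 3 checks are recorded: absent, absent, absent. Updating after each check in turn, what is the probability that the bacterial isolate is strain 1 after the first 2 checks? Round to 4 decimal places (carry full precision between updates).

0.8000

After 'absent': P(strain 1) = 0.5·0.5000 / (0.5·0.5000 + 0.25·0.5000) ≈ 0.6667
After 'absent': P(strain 1) = 0.5·0.6667 / (0.5·0.6667 + 0.25·0.3333) ≈ 0.8000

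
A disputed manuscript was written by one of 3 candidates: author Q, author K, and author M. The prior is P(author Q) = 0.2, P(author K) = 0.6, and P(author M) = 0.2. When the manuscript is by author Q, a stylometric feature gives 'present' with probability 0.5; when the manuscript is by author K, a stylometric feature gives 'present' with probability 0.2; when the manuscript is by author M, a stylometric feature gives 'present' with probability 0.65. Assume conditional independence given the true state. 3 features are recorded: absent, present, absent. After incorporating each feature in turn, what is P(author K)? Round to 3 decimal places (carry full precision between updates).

After 'absent': normaliser = 0.5·0.2000 + 0.8·0.6000 + 0.35·0.2000; P(author Q) ≈ 0.1538, P(author K) ≈ 0.7385, P(author M) ≈ 0.1077
After 'present': normaliser = 0.5·0.1538 + 0.2·0.7385 + 0.65·0.1077; P(author Q) ≈ 0.2611, P(author K) ≈ 0.5013, P(author M) ≈ 0.2376
After 'absent': normaliser = 0.5·0.2611 + 0.8·0.5013 + 0.35·0.2376; P(author Q) ≈ 0.2124, P(author K) ≈ 0.6524, P(author M) ≈ 0.1353

0.652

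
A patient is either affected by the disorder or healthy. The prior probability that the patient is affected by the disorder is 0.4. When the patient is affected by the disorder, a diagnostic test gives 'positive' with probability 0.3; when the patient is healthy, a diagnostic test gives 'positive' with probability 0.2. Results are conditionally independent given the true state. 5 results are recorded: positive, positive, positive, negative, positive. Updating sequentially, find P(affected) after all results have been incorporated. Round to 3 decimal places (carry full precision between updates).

0.747

Apply Bayes' rule sequentially, carrying P(affected) forward.
After 'positive': P(affected) = 0.3·0.4000 / (0.3·0.4000 + 0.2·0.6000) ≈ 0.5000
After 'positive': P(affected) = 0.3·0.5000 / (0.3·0.5000 + 0.2·0.5000) ≈ 0.6000
After 'positive': P(affected) = 0.3·0.6000 / (0.3·0.6000 + 0.2·0.4000) ≈ 0.6923
After 'negative': P(affected) = 0.7·0.6923 / (0.7·0.6923 + 0.8·0.3077) ≈ 0.6632
After 'positive': P(affected) = 0.3·0.6632 / (0.3·0.6632 + 0.2·0.3368) ≈ 0.7470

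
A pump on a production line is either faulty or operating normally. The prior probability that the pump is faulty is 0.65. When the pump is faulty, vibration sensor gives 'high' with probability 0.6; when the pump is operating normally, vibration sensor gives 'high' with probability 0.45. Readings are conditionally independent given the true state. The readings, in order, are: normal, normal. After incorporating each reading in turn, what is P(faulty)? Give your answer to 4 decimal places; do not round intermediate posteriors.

After 'normal': P(faulty) = 0.4·0.6500 / (0.4·0.6500 + 0.55·0.3500) ≈ 0.5746
After 'normal': P(faulty) = 0.4·0.5746 / (0.4·0.5746 + 0.55·0.4254) ≈ 0.4955

0.4955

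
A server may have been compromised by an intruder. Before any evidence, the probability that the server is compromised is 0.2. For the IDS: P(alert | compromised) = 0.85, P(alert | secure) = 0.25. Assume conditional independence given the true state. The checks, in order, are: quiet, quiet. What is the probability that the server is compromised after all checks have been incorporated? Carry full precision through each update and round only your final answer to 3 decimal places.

0.010

Each posterior becomes the prior for the next update.
After 'quiet': P(compromised) = 0.15·0.2000 / (0.15·0.2000 + 0.75·0.8000) ≈ 0.0476
After 'quiet': P(compromised) = 0.15·0.0476 / (0.15·0.0476 + 0.75·0.9524) ≈ 0.0099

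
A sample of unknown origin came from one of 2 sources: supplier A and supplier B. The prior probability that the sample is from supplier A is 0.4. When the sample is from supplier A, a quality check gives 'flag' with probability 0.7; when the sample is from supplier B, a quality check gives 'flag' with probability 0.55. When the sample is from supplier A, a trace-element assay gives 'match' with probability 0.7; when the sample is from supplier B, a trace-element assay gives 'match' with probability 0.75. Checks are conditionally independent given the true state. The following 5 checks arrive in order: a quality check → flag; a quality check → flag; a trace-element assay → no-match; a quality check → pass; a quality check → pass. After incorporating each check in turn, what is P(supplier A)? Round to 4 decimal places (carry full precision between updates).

After a quality check='flag': P(supplier A) = 0.7·0.4000 / (0.7·0.4000 + 0.55·0.6000) ≈ 0.4590
After a quality check='flag': P(supplier A) = 0.7·0.4590 / (0.7·0.4590 + 0.55·0.5410) ≈ 0.5192
After a trace-element assay='no-match': P(supplier A) = 0.3·0.5192 / (0.3·0.5192 + 0.25·0.4808) ≈ 0.5644
After a quality check='pass': P(supplier A) = 0.3·0.5644 / (0.3·0.5644 + 0.45·0.4356) ≈ 0.4635
After a quality check='pass': P(supplier A) = 0.3·0.4635 / (0.3·0.4635 + 0.45·0.5365) ≈ 0.3655

0.3655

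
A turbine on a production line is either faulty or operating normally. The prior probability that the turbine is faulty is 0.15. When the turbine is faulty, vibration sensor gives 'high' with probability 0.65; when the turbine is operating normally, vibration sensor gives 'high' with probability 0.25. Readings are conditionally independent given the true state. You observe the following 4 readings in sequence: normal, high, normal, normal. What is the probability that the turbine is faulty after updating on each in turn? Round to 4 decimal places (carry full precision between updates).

0.0446

After 'normal': P(faulty) = 0.35·0.1500 / (0.35·0.1500 + 0.75·0.8500) ≈ 0.0761
After 'high': P(faulty) = 0.65·0.0761 / (0.65·0.0761 + 0.25·0.9239) ≈ 0.1764
After 'normal': P(faulty) = 0.35·0.1764 / (0.35·0.1764 + 0.75·0.8236) ≈ 0.0908
After 'normal': P(faulty) = 0.35·0.0908 / (0.35·0.0908 + 0.75·0.9092) ≈ 0.0446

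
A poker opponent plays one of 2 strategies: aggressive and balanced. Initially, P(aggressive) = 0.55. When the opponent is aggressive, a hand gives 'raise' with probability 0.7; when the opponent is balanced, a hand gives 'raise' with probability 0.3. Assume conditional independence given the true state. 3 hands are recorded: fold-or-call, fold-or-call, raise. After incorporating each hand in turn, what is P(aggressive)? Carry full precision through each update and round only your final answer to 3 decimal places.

After 'fold-or-call': P(aggressive) = 0.3·0.5500 / (0.3·0.5500 + 0.7·0.4500) ≈ 0.3438
After 'fold-or-call': P(aggressive) = 0.3·0.3438 / (0.3·0.3438 + 0.7·0.6562) ≈ 0.1833
After 'raise': P(aggressive) = 0.7·0.1833 / (0.7·0.1833 + 0.3·0.8167) ≈ 0.3438

0.344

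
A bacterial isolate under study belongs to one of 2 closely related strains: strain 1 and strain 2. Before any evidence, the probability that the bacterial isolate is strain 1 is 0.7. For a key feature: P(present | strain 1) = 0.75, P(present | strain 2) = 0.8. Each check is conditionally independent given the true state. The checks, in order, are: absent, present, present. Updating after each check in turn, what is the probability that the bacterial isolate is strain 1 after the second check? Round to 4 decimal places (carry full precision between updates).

0.7322

After 'absent': P(strain 1) = 0.25·0.7000 / (0.25·0.7000 + 0.2·0.3000) ≈ 0.7447
After 'present': P(strain 1) = 0.75·0.7447 / (0.75·0.7447 + 0.8·0.2553) ≈ 0.7322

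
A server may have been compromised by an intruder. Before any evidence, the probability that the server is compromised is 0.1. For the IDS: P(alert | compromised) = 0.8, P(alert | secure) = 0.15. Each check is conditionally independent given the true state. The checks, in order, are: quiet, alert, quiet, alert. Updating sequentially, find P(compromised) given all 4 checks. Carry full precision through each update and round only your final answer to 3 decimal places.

Apply Bayes' rule sequentially, carrying P(compromised) forward.
After 'quiet': P(compromised) = 0.2·0.1000 / (0.2·0.1000 + 0.85·0.9000) ≈ 0.0255
After 'alert': P(compromised) = 0.8·0.0255 / (0.8·0.0255 + 0.15·0.9745) ≈ 0.1224
After 'quiet': P(compromised) = 0.2·0.1224 / (0.2·0.1224 + 0.85·0.8776) ≈ 0.0318
After 'alert': P(compromised) = 0.8·0.0318 / (0.8·0.0318 + 0.15·0.9682) ≈ 0.1489

0.149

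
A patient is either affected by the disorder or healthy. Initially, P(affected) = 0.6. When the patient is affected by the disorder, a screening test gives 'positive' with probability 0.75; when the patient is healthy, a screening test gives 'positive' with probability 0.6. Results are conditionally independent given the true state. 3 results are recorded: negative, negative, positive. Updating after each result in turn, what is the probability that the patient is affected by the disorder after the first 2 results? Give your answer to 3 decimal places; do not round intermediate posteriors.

After 'negative': P(affected) = 0.25·0.6000 / (0.25·0.6000 + 0.4·0.4000) ≈ 0.4839
After 'negative': P(affected) = 0.25·0.4839 / (0.25·0.4839 + 0.4·0.5161) ≈ 0.3695

0.369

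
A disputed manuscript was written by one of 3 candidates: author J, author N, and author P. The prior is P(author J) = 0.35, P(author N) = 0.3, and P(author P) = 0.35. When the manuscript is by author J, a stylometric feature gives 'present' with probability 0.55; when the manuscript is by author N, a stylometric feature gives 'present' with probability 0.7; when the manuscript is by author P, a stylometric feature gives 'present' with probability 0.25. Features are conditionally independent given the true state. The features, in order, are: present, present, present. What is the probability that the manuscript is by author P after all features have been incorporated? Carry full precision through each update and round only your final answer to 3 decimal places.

Each posterior becomes the prior for the next update.
After 'present': normaliser = 0.55·0.3500 + 0.7·0.3000 + 0.25·0.3500; P(author J) ≈ 0.3929, P(author N) ≈ 0.4286, P(author P) ≈ 0.1786
After 'present': normaliser = 0.55·0.3929 + 0.7·0.4286 + 0.25·0.1786; P(author J) ≈ 0.3854, P(author N) ≈ 0.5350, P(author P) ≈ 0.0796
After 'present': normaliser = 0.55·0.3854 + 0.7·0.5350 + 0.25·0.0796; P(author J) ≈ 0.3495, P(author N) ≈ 0.6176, P(author P) ≈ 0.0328

0.033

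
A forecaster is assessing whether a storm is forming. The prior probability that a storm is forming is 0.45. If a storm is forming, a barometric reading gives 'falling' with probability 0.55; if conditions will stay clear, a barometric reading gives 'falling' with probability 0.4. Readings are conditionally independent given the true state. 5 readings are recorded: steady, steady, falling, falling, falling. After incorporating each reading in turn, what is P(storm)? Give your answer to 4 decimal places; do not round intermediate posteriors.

0.5447

Each posterior becomes the prior for the next update.
After 'steady': P(storm) = 0.45·0.4500 / (0.45·0.4500 + 0.6·0.5500) ≈ 0.3803
After 'steady': P(storm) = 0.45·0.3803 / (0.45·0.3803 + 0.6·0.6197) ≈ 0.3152
After 'falling': P(storm) = 0.55·0.3152 / (0.55·0.3152 + 0.4·0.6848) ≈ 0.3876
After 'falling': P(storm) = 0.55·0.3876 / (0.55·0.3876 + 0.4·0.6124) ≈ 0.4653
After 'falling': P(storm) = 0.55·0.4653 / (0.55·0.4653 + 0.4·0.5347) ≈ 0.5447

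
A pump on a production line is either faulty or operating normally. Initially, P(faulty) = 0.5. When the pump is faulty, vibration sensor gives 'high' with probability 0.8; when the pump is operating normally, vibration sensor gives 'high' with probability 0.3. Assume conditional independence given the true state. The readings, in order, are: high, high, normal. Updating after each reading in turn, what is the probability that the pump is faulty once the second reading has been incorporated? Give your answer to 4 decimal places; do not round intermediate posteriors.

Apply Bayes' rule sequentially, carrying P(faulty) forward.
After 'high': P(faulty) = 0.8·0.5000 / (0.8·0.5000 + 0.3·0.5000) ≈ 0.7273
After 'high': P(faulty) = 0.8·0.7273 / (0.8·0.7273 + 0.3·0.2727) ≈ 0.8767

0.8767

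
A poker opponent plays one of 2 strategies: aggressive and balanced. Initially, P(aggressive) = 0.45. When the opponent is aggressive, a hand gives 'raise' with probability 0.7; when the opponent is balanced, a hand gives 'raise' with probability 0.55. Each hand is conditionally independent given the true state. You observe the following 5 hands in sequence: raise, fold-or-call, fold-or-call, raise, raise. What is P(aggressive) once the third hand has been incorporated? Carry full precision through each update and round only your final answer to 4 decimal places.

0.3164

After 'raise': P(aggressive) = 0.7·0.4500 / (0.7·0.4500 + 0.55·0.5500) ≈ 0.5101
After 'fold-or-call': P(aggressive) = 0.3·0.5101 / (0.3·0.5101 + 0.45·0.4899) ≈ 0.4098
After 'fold-or-call': P(aggressive) = 0.3·0.4098 / (0.3·0.4098 + 0.45·0.5902) ≈ 0.3164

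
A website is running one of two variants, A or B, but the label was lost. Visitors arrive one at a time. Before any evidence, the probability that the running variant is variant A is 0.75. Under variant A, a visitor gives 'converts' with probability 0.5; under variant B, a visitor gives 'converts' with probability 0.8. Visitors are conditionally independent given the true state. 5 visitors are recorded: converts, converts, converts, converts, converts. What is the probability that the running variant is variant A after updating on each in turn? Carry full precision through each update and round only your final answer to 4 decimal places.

After 'converts': P(A) = 0.5·0.7500 / (0.5·0.7500 + 0.8·0.2500) ≈ 0.6522
After 'converts': P(A) = 0.5·0.6522 / (0.5·0.6522 + 0.8·0.3478) ≈ 0.5396
After 'converts': P(A) = 0.5·0.5396 / (0.5·0.5396 + 0.8·0.4604) ≈ 0.4228
After 'converts': P(A) = 0.5·0.4228 / (0.5·0.4228 + 0.8·0.5772) ≈ 0.3140
After 'converts': P(A) = 0.5·0.3140 / (0.5·0.3140 + 0.8·0.6860) ≈ 0.2225

0.2225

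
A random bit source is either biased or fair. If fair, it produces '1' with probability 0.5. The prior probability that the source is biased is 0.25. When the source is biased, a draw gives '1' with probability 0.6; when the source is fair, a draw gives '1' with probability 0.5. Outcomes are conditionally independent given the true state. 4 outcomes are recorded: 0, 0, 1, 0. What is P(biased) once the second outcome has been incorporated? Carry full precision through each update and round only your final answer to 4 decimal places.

After '0': P(biased) = 0.4·0.2500 / (0.4·0.2500 + 0.5·0.7500) ≈ 0.2105
After '0': P(biased) = 0.4·0.2105 / (0.4·0.2105 + 0.5·0.7895) ≈ 0.1758

0.1758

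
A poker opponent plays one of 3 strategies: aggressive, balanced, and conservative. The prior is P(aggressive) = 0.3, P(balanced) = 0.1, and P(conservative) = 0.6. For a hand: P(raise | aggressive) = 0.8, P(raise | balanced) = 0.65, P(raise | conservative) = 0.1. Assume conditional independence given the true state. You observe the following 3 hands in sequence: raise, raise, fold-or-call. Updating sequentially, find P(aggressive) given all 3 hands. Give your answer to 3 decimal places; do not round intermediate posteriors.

0.655

After 'raise': normaliser = 0.8·0.3000 + 0.65·0.1000 + 0.1·0.6000; P(aggressive) ≈ 0.6575, P(balanced) ≈ 0.1781, P(conservative) ≈ 0.1644
After 'raise': normaliser = 0.8·0.6575 + 0.65·0.1781 + 0.1·0.1644; P(aggressive) ≈ 0.7992, P(balanced) ≈ 0.1759, P(conservative) ≈ 0.0250
After 'fold-or-call': normaliser = 0.2·0.7992 + 0.35·0.1759 + 0.9·0.0250; P(aggressive) ≈ 0.6554, P(balanced) ≈ 0.2524, P(conservative) ≈ 0.0922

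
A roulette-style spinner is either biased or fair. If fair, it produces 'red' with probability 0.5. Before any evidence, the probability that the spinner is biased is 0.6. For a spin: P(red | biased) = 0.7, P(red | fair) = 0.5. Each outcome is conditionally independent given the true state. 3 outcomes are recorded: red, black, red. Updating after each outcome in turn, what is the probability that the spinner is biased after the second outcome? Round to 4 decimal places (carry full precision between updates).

After 'red': P(biased) = 0.7·0.6000 / (0.7·0.6000 + 0.5·0.4000) ≈ 0.6774
After 'black': P(biased) = 0.3·0.6774 / (0.3·0.6774 + 0.5·0.3226) ≈ 0.5575

0.5575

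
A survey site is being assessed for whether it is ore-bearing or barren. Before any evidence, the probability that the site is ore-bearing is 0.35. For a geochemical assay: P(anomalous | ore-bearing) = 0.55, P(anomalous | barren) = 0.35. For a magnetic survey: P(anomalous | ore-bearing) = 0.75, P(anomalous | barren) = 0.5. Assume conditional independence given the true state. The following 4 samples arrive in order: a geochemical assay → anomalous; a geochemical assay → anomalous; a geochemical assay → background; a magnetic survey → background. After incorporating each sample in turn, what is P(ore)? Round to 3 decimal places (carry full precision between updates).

0.315

After a geochemical assay='anomalous': P(ore) = 0.55·0.3500 / (0.55·0.3500 + 0.35·0.6500) ≈ 0.4583
After a geochemical assay='anomalous': P(ore) = 0.55·0.4583 / (0.55·0.4583 + 0.35·0.5417) ≈ 0.5708
After a geochemical assay='background': P(ore) = 0.45·0.5708 / (0.45·0.5708 + 0.65·0.4292) ≈ 0.4793
After a magnetic survey='background': P(ore) = 0.25·0.4793 / (0.25·0.4793 + 0.5·0.5207) ≈ 0.3152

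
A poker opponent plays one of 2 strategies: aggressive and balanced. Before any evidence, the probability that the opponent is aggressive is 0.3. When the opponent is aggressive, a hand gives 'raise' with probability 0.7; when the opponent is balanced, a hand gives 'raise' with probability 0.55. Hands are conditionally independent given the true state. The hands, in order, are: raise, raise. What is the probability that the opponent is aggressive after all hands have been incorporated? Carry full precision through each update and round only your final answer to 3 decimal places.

0.410

After 'raise': P(aggressive) = 0.7·0.3000 / (0.7·0.3000 + 0.55·0.7000) ≈ 0.3529
After 'raise': P(aggressive) = 0.7·0.3529 / (0.7·0.3529 + 0.55·0.6471) ≈ 0.4098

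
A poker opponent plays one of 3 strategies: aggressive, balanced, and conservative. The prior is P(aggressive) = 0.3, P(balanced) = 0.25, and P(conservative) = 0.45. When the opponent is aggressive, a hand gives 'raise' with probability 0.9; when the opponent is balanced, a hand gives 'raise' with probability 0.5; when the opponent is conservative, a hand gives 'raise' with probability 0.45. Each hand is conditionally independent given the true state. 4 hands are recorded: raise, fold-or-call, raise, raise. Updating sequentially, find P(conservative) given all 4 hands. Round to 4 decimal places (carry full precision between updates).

After 'raise': normaliser = 0.9·0.3000 + 0.5·0.2500 + 0.45·0.4500; P(aggressive) ≈ 0.4519, P(balanced) ≈ 0.2092, P(conservative) ≈ 0.3389
After 'fold-or-call': normaliser = 0.1·0.4519 + 0.5·0.2092 + 0.55·0.3389; P(aggressive) ≈ 0.1344, P(balanced) ≈ 0.3111, P(conservative) ≈ 0.5544
After 'raise': normaliser = 0.9·0.1344 + 0.5·0.3111 + 0.45·0.5544; P(aggressive) ≈ 0.2300, P(balanced) ≈ 0.2957, P(conservative) ≈ 0.4743
After 'raise': normaliser = 0.9·0.2300 + 0.5·0.2957 + 0.45·0.4743; P(aggressive) ≈ 0.3642, P(balanced) ≈ 0.2602, P(conservative) ≈ 0.3756

0.3756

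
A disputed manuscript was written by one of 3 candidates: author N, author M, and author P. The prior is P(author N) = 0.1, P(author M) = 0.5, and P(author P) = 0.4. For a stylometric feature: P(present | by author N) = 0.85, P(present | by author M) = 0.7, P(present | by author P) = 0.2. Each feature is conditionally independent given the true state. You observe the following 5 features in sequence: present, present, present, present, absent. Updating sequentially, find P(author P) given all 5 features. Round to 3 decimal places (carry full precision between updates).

0.012

After 'present': normaliser = 0.85·0.1000 + 0.7·0.5000 + 0.2·0.4000; P(author N) ≈ 0.1650, P(author M) ≈ 0.6796, P(author P) ≈ 0.1553
After 'present': normaliser = 0.85·0.1650 + 0.7·0.6796 + 0.2·0.1553; P(author N) ≈ 0.2168, P(author M) ≈ 0.7352, P(author P) ≈ 0.0480
After 'present': normaliser = 0.85·0.2168 + 0.7·0.7352 + 0.2·0.0480; P(author N) ≈ 0.2601, P(author M) ≈ 0.7263, P(author P) ≈ 0.0136
After 'present': normaliser = 0.85·0.2601 + 0.7·0.7263 + 0.2·0.0136; P(author N) ≈ 0.3019, P(author M) ≈ 0.6944, P(author P) ≈ 0.0037
After 'absent': normaliser = 0.15·0.3019 + 0.3·0.6944 + 0.8·0.0037; P(author N) ≈ 0.1765, P(author M) ≈ 0.8119, P(author P) ≈ 0.0115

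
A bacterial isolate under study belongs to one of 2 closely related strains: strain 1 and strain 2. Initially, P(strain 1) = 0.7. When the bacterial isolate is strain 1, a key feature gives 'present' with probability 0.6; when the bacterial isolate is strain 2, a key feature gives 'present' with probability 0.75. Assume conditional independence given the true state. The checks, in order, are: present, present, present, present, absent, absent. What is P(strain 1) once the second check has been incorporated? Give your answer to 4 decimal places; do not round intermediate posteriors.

After 'present': P(strain 1) = 0.6·0.7000 / (0.6·0.7000 + 0.75·0.3000) ≈ 0.6512
After 'present': P(strain 1) = 0.6·0.6512 / (0.6·0.6512 + 0.75·0.3488) ≈ 0.5989

0.5989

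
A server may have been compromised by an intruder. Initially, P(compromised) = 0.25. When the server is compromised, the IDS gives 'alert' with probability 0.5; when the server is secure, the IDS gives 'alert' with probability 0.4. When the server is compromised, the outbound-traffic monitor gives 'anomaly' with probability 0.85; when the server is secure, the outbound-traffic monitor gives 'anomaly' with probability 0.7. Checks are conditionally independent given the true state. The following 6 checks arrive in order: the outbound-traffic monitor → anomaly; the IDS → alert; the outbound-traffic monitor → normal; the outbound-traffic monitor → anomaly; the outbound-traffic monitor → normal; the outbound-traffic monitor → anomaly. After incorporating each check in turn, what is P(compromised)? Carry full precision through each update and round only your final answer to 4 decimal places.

0.1572

After the outbound-traffic monitor='anomaly': P(compromised) = 0.85·0.2500 / (0.85·0.2500 + 0.7·0.7500) ≈ 0.2881
After the IDS='alert': P(compromised) = 0.5·0.2881 / (0.5·0.2881 + 0.4·0.7119) ≈ 0.3360
After the outbound-traffic monitor='normal': P(compromised) = 0.15·0.3360 / (0.15·0.3360 + 0.3·0.6640) ≈ 0.2019
After the outbound-traffic monitor='anomaly': P(compromised) = 0.85·0.2019 / (0.85·0.2019 + 0.7·0.7981) ≈ 0.2350
After the outbound-traffic monitor='normal': P(compromised) = 0.15·0.2350 / (0.15·0.2350 + 0.3·0.7650) ≈ 0.1331
After the outbound-traffic monitor='anomaly': P(compromised) = 0.85·0.1331 / (0.85·0.1331 + 0.7·0.8669) ≈ 0.1572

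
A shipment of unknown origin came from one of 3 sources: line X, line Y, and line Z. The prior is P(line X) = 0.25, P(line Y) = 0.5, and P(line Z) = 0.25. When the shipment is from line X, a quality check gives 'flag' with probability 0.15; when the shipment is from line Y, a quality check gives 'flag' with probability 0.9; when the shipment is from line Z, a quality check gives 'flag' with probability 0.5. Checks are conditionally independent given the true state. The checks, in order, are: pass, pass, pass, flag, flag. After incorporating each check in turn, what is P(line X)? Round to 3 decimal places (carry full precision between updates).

0.296

After 'pass': normaliser = 0.85·0.2500 + 0.1·0.5000 + 0.5·0.2500; P(line X) ≈ 0.5484, P(line Y) ≈ 0.1290, P(line Z) ≈ 0.3226
After 'pass': normaliser = 0.85·0.5484 + 0.1·0.1290 + 0.5·0.3226; P(line X) ≈ 0.7280, P(line Y) ≈ 0.0202, P(line Z) ≈ 0.2519
After 'pass': normaliser = 0.85·0.7280 + 0.1·0.0202 + 0.5·0.2519; P(line X) ≈ 0.8286, P(line Y) ≈ 0.0027, P(line Z) ≈ 0.1687
After 'flag': normaliser = 0.15·0.8286 + 0.9·0.0027 + 0.5·0.1687; P(line X) ≈ 0.5889, P(line Y) ≈ 0.0115, P(line Z) ≈ 0.3996
After 'flag': normaliser = 0.15·0.5889 + 0.9·0.0115 + 0.5·0.3996; P(line X) ≈ 0.2960, P(line Y) ≈ 0.0347, P(line Z) ≈ 0.6693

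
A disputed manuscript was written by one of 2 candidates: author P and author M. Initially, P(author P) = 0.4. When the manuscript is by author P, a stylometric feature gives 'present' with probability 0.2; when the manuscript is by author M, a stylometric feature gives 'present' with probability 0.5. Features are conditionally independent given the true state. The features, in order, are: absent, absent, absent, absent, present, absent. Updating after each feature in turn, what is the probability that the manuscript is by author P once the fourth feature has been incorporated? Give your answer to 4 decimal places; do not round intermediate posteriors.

After 'absent': P(author P) = 0.8·0.4000 / (0.8·0.4000 + 0.5·0.6000) ≈ 0.5161
After 'absent': P(author P) = 0.8·0.5161 / (0.8·0.5161 + 0.5·0.4839) ≈ 0.6305
After 'absent': P(author P) = 0.8·0.6305 / (0.8·0.6305 + 0.5·0.3695) ≈ 0.7320
After 'absent': P(author P) = 0.8·0.7320 / (0.8·0.7320 + 0.5·0.2680) ≈ 0.8137

0.8137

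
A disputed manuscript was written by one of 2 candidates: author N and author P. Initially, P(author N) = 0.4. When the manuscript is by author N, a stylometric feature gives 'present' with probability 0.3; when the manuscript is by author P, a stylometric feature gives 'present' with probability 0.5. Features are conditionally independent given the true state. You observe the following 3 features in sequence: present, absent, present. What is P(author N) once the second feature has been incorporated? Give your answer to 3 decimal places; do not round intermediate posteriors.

After 'present': P(author N) = 0.3·0.4000 / (0.3·0.4000 + 0.5·0.6000) ≈ 0.2857
After 'absent': P(author N) = 0.7·0.2857 / (0.7·0.2857 + 0.5·0.7143) ≈ 0.3590

0.359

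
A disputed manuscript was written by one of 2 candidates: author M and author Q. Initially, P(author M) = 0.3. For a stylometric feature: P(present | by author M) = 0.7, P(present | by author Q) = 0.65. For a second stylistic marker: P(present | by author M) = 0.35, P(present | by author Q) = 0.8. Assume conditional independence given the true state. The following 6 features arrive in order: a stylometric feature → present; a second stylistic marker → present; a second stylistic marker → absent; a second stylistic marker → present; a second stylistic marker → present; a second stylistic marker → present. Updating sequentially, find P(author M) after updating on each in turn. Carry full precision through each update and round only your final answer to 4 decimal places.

After a stylometric feature='present': P(author M) = 0.7·0.3000 / (0.7·0.3000 + 0.65·0.7000) ≈ 0.3158
After a second stylistic marker='present': P(author M) = 0.35·0.3158 / (0.35·0.3158 + 0.8·0.6842) ≈ 0.1680
After a second stylistic marker='absent': P(author M) = 0.65·0.1680 / (0.65·0.1680 + 0.2·0.8320) ≈ 0.3962
After a second stylistic marker='present': P(author M) = 0.35·0.3962 / (0.35·0.3962 + 0.8·0.6038) ≈ 0.2231
After a second stylistic marker='present': P(author M) = 0.35·0.2231 / (0.35·0.2231 + 0.8·0.7769) ≈ 0.1116
After a second stylistic marker='present': P(author M) = 0.35·0.1116 / (0.35·0.1116 + 0.8·0.8884) ≈ 0.0521

0.0521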